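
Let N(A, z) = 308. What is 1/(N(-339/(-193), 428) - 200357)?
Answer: -1/200049 ≈ -4.9988e-6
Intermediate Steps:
1/(N(-339/(-193), 428) - 200357) = 1/(308 - 200357) = 1/(-200049) = -1/200049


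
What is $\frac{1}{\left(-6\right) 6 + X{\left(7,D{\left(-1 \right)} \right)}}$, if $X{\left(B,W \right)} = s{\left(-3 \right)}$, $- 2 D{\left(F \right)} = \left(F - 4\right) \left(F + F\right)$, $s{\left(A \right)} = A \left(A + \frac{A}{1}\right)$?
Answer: $- \frac{1}{18} \approx -0.055556$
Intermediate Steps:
$s{\left(A \right)} = 2 A^{2}$ ($s{\left(A \right)} = A \left(A + A 1\right) = A \left(A + A\right) = A 2 A = 2 A^{2}$)
$D{\left(F \right)} = - F \left(-4 + F\right)$ ($D{\left(F \right)} = - \frac{\left(F - 4\right) \left(F + F\right)}{2} = - \frac{\left(-4 + F\right) 2 F}{2} = - \frac{2 F \left(-4 + F\right)}{2} = - F \left(-4 + F\right)$)
$X{\left(B,W \right)} = 18$ ($X{\left(B,W \right)} = 2 \left(-3\right)^{2} = 2 \cdot 9 = 18$)
$\frac{1}{\left(-6\right) 6 + X{\left(7,D{\left(-1 \right)} \right)}} = \frac{1}{\left(-6\right) 6 + 18} = \frac{1}{-36 + 18} = \frac{1}{-18} = - \frac{1}{18}$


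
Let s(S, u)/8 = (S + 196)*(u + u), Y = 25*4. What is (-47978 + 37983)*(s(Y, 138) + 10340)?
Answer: -6635760460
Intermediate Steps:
Y = 100
s(S, u) = 16*u*(196 + S) (s(S, u) = 8*((S + 196)*(u + u)) = 8*((196 + S)*(2*u)) = 8*(2*u*(196 + S)) = 16*u*(196 + S))
(-47978 + 37983)*(s(Y, 138) + 10340) = (-47978 + 37983)*(16*138*(196 + 100) + 10340) = -9995*(16*138*296 + 10340) = -9995*(653568 + 10340) = -9995*663908 = -6635760460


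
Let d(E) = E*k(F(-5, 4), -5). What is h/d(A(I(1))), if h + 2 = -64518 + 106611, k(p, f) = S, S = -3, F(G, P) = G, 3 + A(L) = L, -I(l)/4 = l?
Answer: 6013/3 ≈ 2004.3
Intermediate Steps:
I(l) = -4*l
A(L) = -3 + L
k(p, f) = -3
h = 42091 (h = -2 + (-64518 + 106611) = -2 + 42093 = 42091)
d(E) = -3*E (d(E) = E*(-3) = -3*E)
h/d(A(I(1))) = 42091/((-3*(-3 - 4*1))) = 42091/((-3*(-3 - 4))) = 42091/((-3*(-7))) = 42091/21 = 42091*(1/21) = 6013/3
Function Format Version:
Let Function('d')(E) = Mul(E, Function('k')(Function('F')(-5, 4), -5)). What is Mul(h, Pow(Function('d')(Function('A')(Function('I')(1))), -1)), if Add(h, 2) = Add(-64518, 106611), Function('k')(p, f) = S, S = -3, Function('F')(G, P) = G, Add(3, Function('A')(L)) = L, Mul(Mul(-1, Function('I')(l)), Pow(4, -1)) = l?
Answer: Rational(6013, 3) ≈ 2004.3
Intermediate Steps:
Function('I')(l) = Mul(-4, l)
Function('A')(L) = Add(-3, L)
Function('k')(p, f) = -3
h = 42091 (h = Add(-2, Add(-64518, 106611)) = Add(-2, 42093) = 42091)
Function('d')(E) = Mul(-3, E) (Function('d')(E) = Mul(E, -3) = Mul(-3, E))
Mul(h, Pow(Function('d')(Function('A')(Function('I')(1))), -1)) = Mul(42091, Pow(Mul(-3, Add(-3, Mul(-4, 1))), -1)) = Mul(42091, Pow(Mul(-3, Add(-3, -4)), -1)) = Mul(42091, Pow(Mul(-3, -7), -1)) = Mul(42091, Pow(21, -1)) = Mul(42091, Rational(1, 21)) = Rational(6013, 3)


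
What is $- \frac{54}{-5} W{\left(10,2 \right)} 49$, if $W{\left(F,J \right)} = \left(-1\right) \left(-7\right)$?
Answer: $\frac{18522}{5} \approx 3704.4$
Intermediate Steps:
$W{\left(F,J \right)} = 7$
$- \frac{54}{-5} W{\left(10,2 \right)} 49 = - \frac{54}{-5} \cdot 7 \cdot 49 = \left(-54\right) \left(- \frac{1}{5}\right) 7 \cdot 49 = \frac{54}{5} \cdot 7 \cdot 49 = \frac{378}{5} \cdot 49 = \frac{18522}{5}$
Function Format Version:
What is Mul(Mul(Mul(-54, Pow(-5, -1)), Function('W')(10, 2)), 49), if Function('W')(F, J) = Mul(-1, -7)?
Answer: Rational(18522, 5) ≈ 3704.4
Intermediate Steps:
Function('W')(F, J) = 7
Mul(Mul(Mul(-54, Pow(-5, -1)), Function('W')(10, 2)), 49) = Mul(Mul(Mul(-54, Pow(-5, -1)), 7), 49) = Mul(Mul(Mul(-54, Rational(-1, 5)), 7), 49) = Mul(Mul(Rational(54, 5), 7), 49) = Mul(Rational(378, 5), 49) = Rational(18522, 5)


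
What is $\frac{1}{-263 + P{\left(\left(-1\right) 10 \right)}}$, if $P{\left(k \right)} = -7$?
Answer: $- \frac{1}{270} \approx -0.0037037$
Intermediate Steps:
$\frac{1}{-263 + P{\left(\left(-1\right) 10 \right)}} = \frac{1}{-263 - 7} = \frac{1}{-270} = - \frac{1}{270}$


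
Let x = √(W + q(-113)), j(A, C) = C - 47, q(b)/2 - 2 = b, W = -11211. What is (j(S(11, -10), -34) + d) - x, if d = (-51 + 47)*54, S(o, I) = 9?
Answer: -297 - I*√11433 ≈ -297.0 - 106.93*I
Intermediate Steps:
q(b) = 4 + 2*b
j(A, C) = -47 + C
d = -216 (d = -4*54 = -216)
x = I*√11433 (x = √(-11211 + (4 + 2*(-113))) = √(-11211 + (4 - 226)) = √(-11211 - 222) = √(-11433) = I*√11433 ≈ 106.93*I)
(j(S(11, -10), -34) + d) - x = ((-47 - 34) - 216) - I*√11433 = (-81 - 216) - I*√11433 = -297 - I*√11433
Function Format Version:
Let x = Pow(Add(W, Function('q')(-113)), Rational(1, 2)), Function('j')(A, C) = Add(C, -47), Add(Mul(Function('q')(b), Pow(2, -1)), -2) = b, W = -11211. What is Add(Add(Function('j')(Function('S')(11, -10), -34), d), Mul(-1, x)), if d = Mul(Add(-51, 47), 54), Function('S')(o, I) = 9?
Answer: Add(-297, Mul(-1, I, Pow(11433, Rational(1, 2)))) ≈ Add(-297.00, Mul(-106.93, I))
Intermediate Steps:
Function('q')(b) = Add(4, Mul(2, b))
Function('j')(A, C) = Add(-47, C)
d = -216 (d = Mul(-4, 54) = -216)
x = Mul(I, Pow(11433, Rational(1, 2))) (x = Pow(Add(-11211, Add(4, Mul(2, -113))), Rational(1, 2)) = Pow(Add(-11211, Add(4, -226)), Rational(1, 2)) = Pow(Add(-11211, -222), Rational(1, 2)) = Pow(-11433, Rational(1, 2)) = Mul(I, Pow(11433, Rational(1, 2))) ≈ Mul(106.93, I))
Add(Add(Function('j')(Function('S')(11, -10), -34), d), Mul(-1, x)) = Add(Add(Add(-47, -34), -216), Mul(-1, Mul(I, Pow(11433, Rational(1, 2))))) = Add(Add(-81, -216), Mul(-1, I, Pow(11433, Rational(1, 2)))) = Add(-297, Mul(-1, I, Pow(11433, Rational(1, 2))))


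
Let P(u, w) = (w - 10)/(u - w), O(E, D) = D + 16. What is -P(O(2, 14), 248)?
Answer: 119/109 ≈ 1.0917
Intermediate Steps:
O(E, D) = 16 + D
P(u, w) = (-10 + w)/(u - w)
-P(O(2, 14), 248) = -(-10 + 248)/((16 + 14) - 1*248) = -238/(30 - 248) = -238/(-218) = -(-1)*238/218 = -1*(-119/109) = 119/109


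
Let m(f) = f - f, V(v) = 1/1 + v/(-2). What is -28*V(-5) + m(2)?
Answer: -98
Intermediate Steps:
V(v) = 1 - v/2 (V(v) = 1*1 + v*(-½) = 1 - v/2)
m(f) = 0
-28*V(-5) + m(2) = -28*(1 - ½*(-5)) + 0 = -28*(1 + 5/2) + 0 = -28*7/2 + 0 = -98 + 0 = -98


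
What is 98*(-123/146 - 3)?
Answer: -27489/73 ≈ -376.56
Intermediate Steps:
98*(-123/146 - 3) = 98*(-561/146) = -27489/73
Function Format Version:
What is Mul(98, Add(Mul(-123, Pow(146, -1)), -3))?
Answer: Rational(-27489, 73) ≈ -376.56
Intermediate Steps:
Mul(98, Add(Mul(-123, Pow(146, -1)), -3)) = Mul(98, Add(Mul(-123, Rational(1, 146)), -3)) = Mul(98, Add(Rational(-123, 146), -3)) = Mul(98, Rational(-561, 146)) = Rational(-27489, 73)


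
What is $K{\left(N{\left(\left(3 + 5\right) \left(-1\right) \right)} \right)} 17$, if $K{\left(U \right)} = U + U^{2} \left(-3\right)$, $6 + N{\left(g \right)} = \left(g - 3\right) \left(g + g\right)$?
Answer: $-1471010$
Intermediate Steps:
$N{\left(g \right)} = -6 + 2 g \left(-3 + g\right)$ ($N{\left(g \right)} = -6 + \left(g - 3\right) \left(g + g\right) = -6 + \left(-3 + g\right) 2 g = -6 + 2 g \left(-3 + g\right)$)
$K{\left(U \right)} = U - 3 U^{2}$
$K{\left(N{\left(\left(3 + 5\right) \left(-1\right) \right)} \right)} 17 = \left(-6 - 6 \left(3 + 5\right) \left(-1\right) + 2 \left(\left(3 + 5\right) \left(-1\right)\right)^{2}\right) \left(1 - 3 \left(-6 - 6 \left(3 + 5\right) \left(-1\right) + 2 \left(\left(3 + 5\right) \left(-1\right)\right)^{2}\right)\right) 17 = \left(-6 - 6 \cdot 8 \left(-1\right) + 2 \left(8 \left(-1\right)\right)^{2}\right) \left(1 - 3 \left(-6 - 6 \cdot 8 \left(-1\right) + 2 \left(8 \left(-1\right)\right)^{2}\right)\right) 17 = \left(-6 - -48 + 2 \left(-8\right)^{2}\right) \left(1 - 3 \left(-6 - -48 + 2 \left(-8\right)^{2}\right)\right) 17 = \left(-6 + 48 + 2 \cdot 64\right) \left(1 - 3 \left(-6 + 48 + 2 \cdot 64\right)\right) 17 = \left(-6 + 48 + 128\right) \left(1 - 3 \left(-6 + 48 + 128\right)\right) 17 = 170 \left(1 - 510\right) 17 = 170 \left(-509\right) 17 = \left(-86530\right) 17 = -1471010$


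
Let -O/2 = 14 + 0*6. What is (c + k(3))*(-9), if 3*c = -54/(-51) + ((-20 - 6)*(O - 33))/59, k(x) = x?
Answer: -111153/1003 ≈ -110.82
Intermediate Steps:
O = -28 (O = -2*(14 + 0*6) = -2*(14 + 0) = -2*14 = -28)
c = 28024/3009 (c = (-54/(-51) + ((-20 - 6)*(-28 - 33))/59)/3 = (-54*(-1/51) - 26*(-61)*(1/59))/3 = (18/17 + 1586*(1/59))/3 = (18/17 + 1586/59)/3 = (⅓)*(28024/1003) = 28024/3009 ≈ 9.3134)
(c + k(3))*(-9) = (28024/3009 + 3)*(-9) = (37051/3009)*(-9) = -111153/1003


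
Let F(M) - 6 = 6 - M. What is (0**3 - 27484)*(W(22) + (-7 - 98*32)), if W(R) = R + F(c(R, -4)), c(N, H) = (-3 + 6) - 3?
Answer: 85447756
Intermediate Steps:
c(N, H) = 0 (c(N, H) = 3 - 3 = 0)
F(M) = 12 - M (F(M) = 6 + (6 - M) = 12 - M)
W(R) = 12 + R (W(R) = R + (12 - 1*0) = R + (12 + 0) = R + 12 = 12 + R)
(0**3 - 27484)*(W(22) + (-7 - 98*32)) = (0**3 - 27484)*((12 + 22) + (-7 - 98*32)) = (0 - 27484)*(34 + (-7 - 3136)) = -27484*(34 - 3143) = -27484*(-3109) = 85447756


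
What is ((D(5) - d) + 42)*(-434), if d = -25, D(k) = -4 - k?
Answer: -25172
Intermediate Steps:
((D(5) - d) + 42)*(-434) = (((-4 - 1*5) - 1*(-25)) + 42)*(-434) = (((-4 - 5) + 25) + 42)*(-434) = ((-9 + 25) + 42)*(-434) = (16 + 42)*(-434) = 58*(-434) = -25172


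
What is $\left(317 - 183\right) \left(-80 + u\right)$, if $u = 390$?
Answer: $41540$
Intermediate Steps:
$\left(317 - 183\right) \left(-80 + u\right) = \left(317 - 183\right) \left(-80 + 390\right) = 134 \cdot 310 = 41540$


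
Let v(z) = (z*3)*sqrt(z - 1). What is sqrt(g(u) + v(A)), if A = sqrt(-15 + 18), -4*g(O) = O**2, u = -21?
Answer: sqrt(-441 + 12*sqrt(3)*sqrt(-1 + sqrt(3)))/2 ≈ 10.286*I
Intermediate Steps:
g(O) = -O**2/4
A = sqrt(3) ≈ 1.7320
v(z) = 3*z*sqrt(-1 + z) (v(z) = (3*z)*sqrt(-1 + z) = 3*z*sqrt(-1 + z))
sqrt(g(u) + v(A)) = sqrt(-1/4*(-21)**2 + 3*sqrt(3)*sqrt(-1 + sqrt(3))) = sqrt(-1/4*441 + 3*sqrt(3)*sqrt(-1 + sqrt(3))) = sqrt(-441/4 + 3*sqrt(3)*sqrt(-1 + sqrt(3)))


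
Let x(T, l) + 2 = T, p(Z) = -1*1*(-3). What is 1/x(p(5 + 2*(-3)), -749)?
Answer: 1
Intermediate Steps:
p(Z) = 3 (p(Z) = -1*(-3) = 3)
x(T, l) = -2 + T
1/x(p(5 + 2*(-3)), -749) = 1/(-2 + 3) = 1/1 = 1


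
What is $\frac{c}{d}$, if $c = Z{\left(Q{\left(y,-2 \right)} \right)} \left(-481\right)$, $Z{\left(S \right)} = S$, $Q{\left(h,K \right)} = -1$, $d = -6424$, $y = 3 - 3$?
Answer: $- \frac{481}{6424} \approx -0.074875$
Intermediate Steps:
$y = 0$ ($y = 3 - 3 = 0$)
$c = 481$ ($c = \left(-1\right) \left(-481\right) = 481$)
$\frac{c}{d} = \frac{481}{-6424} = 481 \left(- \frac{1}{6424}\right) = - \frac{481}{6424}$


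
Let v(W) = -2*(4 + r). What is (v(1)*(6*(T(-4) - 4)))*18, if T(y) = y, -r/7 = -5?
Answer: 67392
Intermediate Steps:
r = 35 (r = -7*(-5) = 35)
v(W) = -78 (v(W) = -2*(4 + 35) = -2*39 = -78)
(v(1)*(6*(T(-4) - 4)))*18 = -468*(-4 - 4)*18 = -468*(-8)*18 = -78*(-48)*18 = 3744*18 = 67392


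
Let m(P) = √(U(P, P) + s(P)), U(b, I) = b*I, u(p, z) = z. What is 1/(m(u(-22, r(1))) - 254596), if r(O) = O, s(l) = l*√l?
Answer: -127298/32409561607 - √2/64819123214 ≈ -3.9278e-6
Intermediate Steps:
s(l) = l^(3/2)
U(b, I) = I*b
m(P) = √(P² + P^(3/2)) (m(P) = √(P*P + P^(3/2)) = √(P² + P^(3/2)))
1/(m(u(-22, r(1))) - 254596) = 1/(√(1² + 1^(3/2)) - 254596) = 1/(√(1 + 1) - 254596) = 1/(√2 - 254596) = 1/(-254596 + √2)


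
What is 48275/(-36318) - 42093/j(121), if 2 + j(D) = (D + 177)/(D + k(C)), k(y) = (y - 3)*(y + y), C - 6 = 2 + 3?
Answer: 227009791039/5375064 ≈ 42234.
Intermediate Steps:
C = 11 (C = 6 + (2 + 3) = 6 + 5 = 11)
k(y) = 2*y*(-3 + y) (k(y) = (-3 + y)*(2*y) = 2*y*(-3 + y))
j(D) = -2 + (177 + D)/(176 + D) (j(D) = -2 + (D + 177)/(D + 2*11*(-3 + 11)) = -2 + (177 + D)/(D + 2*11*8) = -2 + (177 + D)/(D + 176) = -2 + (177 + D)/(176 + D))
48275/(-36318) - 42093/j(121) = 48275/(-36318) - 42093*(176 + 121)/(-175 - 1*121) = 48275*(-1/36318) - 42093*297/(-175 - 121) = -48275/36318 - 42093/((1/297)*(-296)) = -48275/36318 - 42093/(-296/297) = -48275/36318 - 42093*(-297/296) = -48275/36318 + 12501621/296 = 227009791039/5375064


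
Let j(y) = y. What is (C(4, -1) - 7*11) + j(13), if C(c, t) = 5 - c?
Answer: -63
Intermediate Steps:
(C(4, -1) - 7*11) + j(13) = ((5 - 1*4) - 7*11) + 13 = ((5 - 4) - 77) + 13 = (1 - 77) + 13 = -76 + 13 = -63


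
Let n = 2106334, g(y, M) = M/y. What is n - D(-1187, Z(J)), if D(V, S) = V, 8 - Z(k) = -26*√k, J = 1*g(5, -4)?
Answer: 2107521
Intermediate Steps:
J = -⅘ (J = 1*(-4/5) = 1*(-4*⅕) = 1*(-⅘) = -⅘ ≈ -0.80000)
Z(k) = 8 + 26*√k (Z(k) = 8 - (-26)*√k = 8 + 26*√k)
n - D(-1187, Z(J)) = 2106334 - 1*(-1187) = 2106334 + 1187 = 2107521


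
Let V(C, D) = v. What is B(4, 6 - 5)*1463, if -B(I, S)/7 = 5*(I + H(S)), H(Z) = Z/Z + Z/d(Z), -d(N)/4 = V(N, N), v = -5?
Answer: -1034341/4 ≈ -2.5859e+5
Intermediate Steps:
V(C, D) = -5
d(N) = 20 (d(N) = -4*(-5) = 20)
H(Z) = 1 + Z/20 (H(Z) = Z/Z + Z/20 = 1 + Z*(1/20) = 1 + Z/20)
B(I, S) = -35 - 35*I - 7*S/4 (B(I, S) = -35*(I + (1 + S/20)) = -35*(1 + I + S/20) = -7*(5 + 5*I + S/4) = -35 - 35*I - 7*S/4)
B(4, 6 - 5)*1463 = (-35 - 35*4 - 7*(6 - 5)/4)*1463 = (-35 - 140 - 7/4*1)*1463 = (-35 - 140 - 7/4)*1463 = -707/4*1463 = -1034341/4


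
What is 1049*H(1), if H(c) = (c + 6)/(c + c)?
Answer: 7343/2 ≈ 3671.5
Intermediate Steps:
H(c) = (6 + c)/(2*c) (H(c) = (6 + c)/((2*c)) = (6 + c)*(1/(2*c)) = (6 + c)/(2*c))
1049*H(1) = 1049*((½)*(6 + 1)/1) = 1049*((½)*1*7) = 1049*(7/2) = 7343/2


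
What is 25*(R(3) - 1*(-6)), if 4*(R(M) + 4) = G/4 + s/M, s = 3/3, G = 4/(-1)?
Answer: 275/6 ≈ 45.833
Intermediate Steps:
G = -4 (G = 4*(-1) = -4)
s = 1 (s = 3*(1/3) = 1)
R(M) = -17/4 + 1/(4*M) (R(M) = -4 + (-4/4 + 1/M)/4 = -4 + (-4*1/4 + 1/M)/4 = -4 + (-1 + 1/M)/4 = -4 + (-1/4 + 1/(4*M)) = -17/4 + 1/(4*M))
25*(R(3) - 1*(-6)) = 25*((1/4)*(1 - 17*3)/3 - 1*(-6)) = 25*((1/4)*(1/3)*(1 - 51) + 6) = 25*((1/4)*(1/3)*(-50) + 6) = 25*(-25/6 + 6) = 25*(11/6) = 275/6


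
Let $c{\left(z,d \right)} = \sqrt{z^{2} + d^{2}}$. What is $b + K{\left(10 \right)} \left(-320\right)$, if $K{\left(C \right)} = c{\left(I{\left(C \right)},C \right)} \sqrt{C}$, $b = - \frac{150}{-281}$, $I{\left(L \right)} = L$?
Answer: $\frac{150}{281} - 6400 \sqrt{5} \approx -14310.0$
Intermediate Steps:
$c{\left(z,d \right)} = \sqrt{d^{2} + z^{2}}$
$b = \frac{150}{281}$ ($b = \left(-150\right) \left(- \frac{1}{281}\right) = \frac{150}{281} \approx 0.53381$)
$K{\left(C \right)} = \sqrt{2} \sqrt{C} \sqrt{C^{2}}$ ($K{\left(C \right)} = \sqrt{C^{2} + C^{2}} \sqrt{C} = \sqrt{2 C^{2}} \sqrt{C} = \sqrt{2} \sqrt{C^{2}} \sqrt{C} = \sqrt{2} \sqrt{C} \sqrt{C^{2}}$)
$b + K{\left(10 \right)} \left(-320\right) = \frac{150}{281} + \sqrt{2} \sqrt{10} \sqrt{10^{2}} \left(-320\right) = \frac{150}{281} + \sqrt{2} \sqrt{10} \sqrt{100} \left(-320\right) = \frac{150}{281} + \sqrt{2} \sqrt{10} \cdot 10 \left(-320\right) = \frac{150}{281} + 20 \sqrt{5} \left(-320\right) = \frac{150}{281} - 6400 \sqrt{5}$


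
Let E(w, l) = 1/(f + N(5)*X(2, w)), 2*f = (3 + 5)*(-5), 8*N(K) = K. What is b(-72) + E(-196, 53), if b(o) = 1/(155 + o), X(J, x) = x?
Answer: 119/23655 ≈ 0.0050306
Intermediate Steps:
N(K) = K/8
f = -20 (f = ((3 + 5)*(-5))/2 = (8*(-5))/2 = (½)*(-40) = -20)
E(w, l) = 1/(-20 + 5*w/8) (E(w, l) = 1/(-20 + ((⅛)*5)*w) = 1/(-20 + 5*w/8))
b(-72) + E(-196, 53) = 1/(155 - 72) + 8/(5*(-32 - 196)) = 1/83 + (8/5)/(-228) = 1/83 + (8/5)*(-1/228) = 1/83 - 2/285 = 119/23655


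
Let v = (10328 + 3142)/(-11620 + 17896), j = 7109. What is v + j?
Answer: 7438259/1046 ≈ 7111.1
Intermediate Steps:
v = 2245/1046 (v = 13470/6276 = 13470*(1/6276) = 2245/1046 ≈ 2.1463)
v + j = 2245/1046 + 7109 = 7438259/1046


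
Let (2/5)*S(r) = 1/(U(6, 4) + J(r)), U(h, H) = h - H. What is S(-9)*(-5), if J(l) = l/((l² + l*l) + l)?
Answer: -425/66 ≈ -6.4394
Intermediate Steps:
J(l) = l/(l + 2*l²) (J(l) = l/((l² + l²) + l) = l/(2*l² + l) = l/(l + 2*l²))
S(r) = 5/(2*(2 + 1/(1 + 2*r))) (S(r) = 5/(2*((6 - 1*4) + 1/(1 + 2*r))) = 5/(2*((6 - 4) + 1/(1 + 2*r))) = 5/(2*(2 + 1/(1 + 2*r))))
S(-9)*(-5) = (5*(1 + 2*(-9))/(2*(3 + 4*(-9))))*(-5) = (5*(1 - 18)/(2*(3 - 36)))*(-5) = ((5/2)*(-17)/(-33))*(-5) = ((5/2)*(-1/33)*(-17))*(-5) = (85/66)*(-5) = -425/66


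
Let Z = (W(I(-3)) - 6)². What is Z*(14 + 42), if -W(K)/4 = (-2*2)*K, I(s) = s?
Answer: 163296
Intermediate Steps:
W(K) = 16*K (W(K) = -4*(-2*2)*K = -(-16)*K = 16*K)
Z = 2916 (Z = (16*(-3) - 6)² = (-48 - 6)² = (-54)² = 2916)
Z*(14 + 42) = 2916*(14 + 42) = 2916*56 = 163296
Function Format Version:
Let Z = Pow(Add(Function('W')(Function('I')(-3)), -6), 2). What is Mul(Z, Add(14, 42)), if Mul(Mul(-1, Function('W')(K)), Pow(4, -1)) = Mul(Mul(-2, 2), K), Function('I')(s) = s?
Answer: 163296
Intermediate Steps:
Function('W')(K) = Mul(16, K) (Function('W')(K) = Mul(-4, Mul(Mul(-2, 2), K)) = Mul(-4, Mul(-4, K)) = Mul(16, K))
Z = 2916 (Z = Pow(Add(Mul(16, -3), -6), 2) = Pow(Add(-48, -6), 2) = Pow(-54, 2) = 2916)
Mul(Z, Add(14, 42)) = Mul(2916, Add(14, 42)) = Mul(2916, 56) = 163296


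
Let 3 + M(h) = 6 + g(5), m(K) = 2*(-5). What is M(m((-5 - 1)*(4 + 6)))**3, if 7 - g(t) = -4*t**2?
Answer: 1331000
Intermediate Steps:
g(t) = 7 + 4*t**2 (g(t) = 7 - (-4)*t**2 = 7 + 4*t**2)
m(K) = -10
M(h) = 110 (M(h) = -3 + (6 + (7 + 4*5**2)) = -3 + (6 + (7 + 4*25)) = -3 + (6 + (7 + 100)) = -3 + (6 + 107) = -3 + 113 = 110)
M(m((-5 - 1)*(4 + 6)))**3 = 110**3 = 1331000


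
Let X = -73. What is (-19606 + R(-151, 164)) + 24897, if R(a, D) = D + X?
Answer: 5382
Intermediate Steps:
R(a, D) = -73 + D (R(a, D) = D - 73 = -73 + D)
(-19606 + R(-151, 164)) + 24897 = (-19606 + (-73 + 164)) + 24897 = (-19606 + 91) + 24897 = -19515 + 24897 = 5382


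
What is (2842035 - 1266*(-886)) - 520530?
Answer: 3443181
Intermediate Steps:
(2842035 - 1266*(-886)) - 520530 = (2842035 + 1121676) - 520530 = 3963711 - 520530 = 3443181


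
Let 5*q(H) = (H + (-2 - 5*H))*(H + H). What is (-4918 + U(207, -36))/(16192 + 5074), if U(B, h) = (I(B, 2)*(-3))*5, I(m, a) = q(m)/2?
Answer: 255256/10633 ≈ 24.006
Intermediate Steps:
q(H) = 2*H*(-2 - 4*H)/5 (q(H) = ((H + (-2 - 5*H))*(H + H))/5 = ((-2 - 4*H)*(2*H))/5 = (2*H*(-2 - 4*H))/5 = 2*H*(-2 - 4*H)/5)
I(m, a) = -2*m*(1 + 2*m)/5 (I(m, a) = -4*m*(1 + 2*m)/5/2 = -4*m*(1 + 2*m)/5*(½) = -2*m*(1 + 2*m)/5)
U(B, h) = 6*B*(1 + 2*B) (U(B, h) = (-2*B*(1 + 2*B)/5*(-3))*5 = (6*B*(1 + 2*B)/5)*5 = 6*B*(1 + 2*B))
(-4918 + U(207, -36))/(16192 + 5074) = (-4918 + 6*207*(1 + 2*207))/(16192 + 5074) = (-4918 + 6*207*(1 + 414))/21266 = (-4918 + 6*207*415)*(1/21266) = (-4918 + 515430)*(1/21266) = 510512*(1/21266) = 255256/10633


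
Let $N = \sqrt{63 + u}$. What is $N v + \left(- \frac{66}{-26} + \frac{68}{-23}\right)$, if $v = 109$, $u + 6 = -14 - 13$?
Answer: $- \frac{125}{299} + 109 \sqrt{30} \approx 596.6$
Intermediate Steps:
$u = -33$ ($u = -6 - 27 = -33$)
$N = \sqrt{30}$ ($N = \sqrt{63 - 33} = \sqrt{30} \approx 5.4772$)
$N v + \left(- \frac{66}{-26} + \frac{68}{-23}\right) = \sqrt{30} \cdot 109 + \left(- \frac{66}{-26} + \frac{68}{-23}\right) = 109 \sqrt{30} + \left(\left(-66\right) \left(- \frac{1}{26}\right) + 68 \left(- \frac{1}{23}\right)\right) = 109 \sqrt{30} + \left(\frac{33}{13} - \frac{68}{23}\right) = 109 \sqrt{30} - \frac{125}{299} = - \frac{125}{299} + 109 \sqrt{30}$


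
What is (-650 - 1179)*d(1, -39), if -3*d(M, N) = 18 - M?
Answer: 31093/3 ≈ 10364.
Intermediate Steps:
d(M, N) = -6 + M/3 (d(M, N) = -(18 - M)/3 = -6 + M/3)
(-650 - 1179)*d(1, -39) = (-650 - 1179)*(-6 + (⅓)*1) = -1829*(-6 + ⅓) = -1829*(-17/3) = 31093/3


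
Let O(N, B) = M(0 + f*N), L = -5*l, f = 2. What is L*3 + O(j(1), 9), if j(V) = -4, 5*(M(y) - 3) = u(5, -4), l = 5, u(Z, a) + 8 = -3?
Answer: -371/5 ≈ -74.200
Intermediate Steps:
u(Z, a) = -11 (u(Z, a) = -8 - 3 = -11)
M(y) = ⅘ (M(y) = 3 + (⅕)*(-11) = 3 - 11/5 = ⅘)
L = -25 (L = -5*5 = -25)
O(N, B) = ⅘
L*3 + O(j(1), 9) = -25*3 + ⅘ = -75 + ⅘ = -371/5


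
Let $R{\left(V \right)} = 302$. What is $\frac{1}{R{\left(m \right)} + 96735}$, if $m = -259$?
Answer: $\frac{1}{97037} \approx 1.0305 \cdot 10^{-5}$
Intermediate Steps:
$\frac{1}{R{\left(m \right)} + 96735} = \frac{1}{302 + 96735} = \frac{1}{97037}$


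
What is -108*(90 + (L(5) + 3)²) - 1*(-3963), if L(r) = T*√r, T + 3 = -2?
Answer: -20229 + 3240*√5 ≈ -12984.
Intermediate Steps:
T = -5 (T = -3 - 2 = -5)
L(r) = -5*√r
-108*(90 + (L(5) + 3)²) - 1*(-3963) = -108*(90 + (-5*√5 + 3)²) - 1*(-3963) = -108*(90 + (3 - 5*√5)²) + 3963 = (-9720 - 108*(3 - 5*√5)²) + 3963 = -5757 - 108*(3 - 5*√5)²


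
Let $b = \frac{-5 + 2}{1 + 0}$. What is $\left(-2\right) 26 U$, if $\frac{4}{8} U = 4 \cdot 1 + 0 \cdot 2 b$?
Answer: $-416$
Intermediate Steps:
$b = -3$ ($b = - \frac{3}{1} = \left(-3\right) 1 = -3$)
$U = 8$ ($U = 2 \left(4 \cdot 1 + 0 \cdot 2 \left(-3\right)\right) = 2 \left(4 + 0 \left(-3\right)\right) = 2 \left(4 + 0\right) = 2 \cdot 4 = 8$)
$\left(-2\right) 26 U = \left(-2\right) 26 \cdot 8 = \left(-52\right) 8 = -416$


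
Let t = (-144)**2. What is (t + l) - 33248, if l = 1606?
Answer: -10906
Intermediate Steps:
t = 20736
(t + l) - 33248 = (20736 + 1606) - 33248 = 22342 - 33248 = -10906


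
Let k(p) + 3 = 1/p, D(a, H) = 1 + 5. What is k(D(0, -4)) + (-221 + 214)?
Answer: -59/6 ≈ -9.8333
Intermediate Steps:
D(a, H) = 6
k(p) = -3 + 1/p
k(D(0, -4)) + (-221 + 214) = (-3 + 1/6) + (-221 + 214) = (-3 + ⅙) - 7 = -17/6 - 7 = -59/6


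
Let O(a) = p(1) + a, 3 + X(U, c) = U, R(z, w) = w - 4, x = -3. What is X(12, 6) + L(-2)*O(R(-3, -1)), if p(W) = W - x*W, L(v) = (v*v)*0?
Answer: 9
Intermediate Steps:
R(z, w) = -4 + w
X(U, c) = -3 + U
L(v) = 0 (L(v) = v²*0 = 0)
p(W) = 4*W (p(W) = W - (-3)*W = W + 3*W = 4*W)
O(a) = 4 + a (O(a) = 4*1 + a = 4 + a)
X(12, 6) + L(-2)*O(R(-3, -1)) = (-3 + 12) + 0*(4 + (-4 - 1)) = 9 + 0*(4 - 5) = 9 + 0*(-1) = 9 + 0 = 9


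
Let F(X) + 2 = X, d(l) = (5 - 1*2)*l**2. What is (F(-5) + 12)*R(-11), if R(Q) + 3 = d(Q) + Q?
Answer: 1745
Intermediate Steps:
d(l) = 3*l**2 (d(l) = (5 - 2)*l**2 = 3*l**2)
F(X) = -2 + X
R(Q) = -3 + Q + 3*Q**2 (R(Q) = -3 + (3*Q**2 + Q) = -3 + (Q + 3*Q**2) = -3 + Q + 3*Q**2)
(F(-5) + 12)*R(-11) = ((-2 - 5) + 12)*(-3 - 11 + 3*(-11)**2) = (-7 + 12)*(-3 - 11 + 3*121) = 5*(-3 - 11 + 363) = 5*349 = 1745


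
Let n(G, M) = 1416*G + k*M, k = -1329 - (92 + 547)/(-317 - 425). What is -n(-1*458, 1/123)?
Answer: 19729847309/30422 ≈ 6.4854e+5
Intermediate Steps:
k = -985479/742 (k = -1329 - 639/(-742) = -1329 - 639*(-1)/742 = -1329 - 1*(-639/742) = -1329 + 639/742 = -985479/742 ≈ -1328.1)
n(G, M) = 1416*G - 985479*M/742
-n(-1*458, 1/123) = -(1416*(-1*458) - 985479/742/123) = -(1416*(-458) - 985479/742*1/123) = -(-648528 - 328493/30422) = -1*(-19729847309/30422) = 19729847309/30422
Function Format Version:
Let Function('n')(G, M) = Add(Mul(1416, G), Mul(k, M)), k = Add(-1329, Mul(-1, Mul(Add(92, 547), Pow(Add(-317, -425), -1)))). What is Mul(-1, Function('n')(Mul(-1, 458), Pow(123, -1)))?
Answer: Rational(19729847309, 30422) ≈ 6.4854e+5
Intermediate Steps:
k = Rational(-985479, 742) (k = Add(-1329, Mul(-1, Mul(639, Pow(-742, -1)))) = Add(-1329, Mul(-1, Mul(639, Rational(-1, 742)))) = Add(-1329, Mul(-1, Rational(-639, 742))) = Add(-1329, Rational(639, 742)) = Rational(-985479, 742) ≈ -1328.1)
Function('n')(G, M) = Add(Mul(1416, G), Mul(Rational(-985479, 742), M))
Mul(-1, Function('n')(Mul(-1, 458), Pow(123, -1))) = Mul(-1, Add(Mul(1416, Mul(-1, 458)), Mul(Rational(-985479, 742), Pow(123, -1)))) = Mul(-1, Add(Mul(1416, -458), Mul(Rational(-985479, 742), Rational(1, 123)))) = Mul(-1, Add(-648528, Rational(-328493, 30422))) = Mul(-1, Rational(-19729847309, 30422)) = Rational(19729847309, 30422)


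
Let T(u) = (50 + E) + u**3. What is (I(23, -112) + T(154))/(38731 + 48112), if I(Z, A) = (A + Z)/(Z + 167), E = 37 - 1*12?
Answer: 693944321/16500170 ≈ 42.057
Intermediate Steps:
E = 25 (E = 37 - 12 = 25)
T(u) = 75 + u**3 (T(u) = (50 + 25) + u**3 = 75 + u**3)
I(Z, A) = (A + Z)/(167 + Z)
(I(23, -112) + T(154))/(38731 + 48112) = ((-112 + 23)/(167 + 23) + (75 + 154**3))/(38731 + 48112) = (-89/190 + (75 + 3652264))/86843 = ((1/190)*(-89) + 3652339)*(1/86843) = (-89/190 + 3652339)*(1/86843) = (693944321/190)*(1/86843) = 693944321/16500170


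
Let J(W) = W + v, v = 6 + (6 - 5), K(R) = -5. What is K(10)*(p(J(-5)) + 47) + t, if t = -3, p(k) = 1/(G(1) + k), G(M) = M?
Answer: -719/3 ≈ -239.67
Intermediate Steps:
v = 7 (v = 6 + 1 = 7)
J(W) = 7 + W (J(W) = W + 7 = 7 + W)
p(k) = 1/(1 + k)
K(10)*(p(J(-5)) + 47) + t = -5*(1/(1 + (7 - 5)) + 47) - 3 = -5*(1/(1 + 2) + 47) - 3 = -5*(1/3 + 47) - 3 = -5*(⅓ + 47) - 3 = -5*142/3 - 3 = -710/3 - 3 = -719/3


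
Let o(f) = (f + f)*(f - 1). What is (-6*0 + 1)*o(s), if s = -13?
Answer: 364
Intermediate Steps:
o(f) = 2*f*(-1 + f) (o(f) = (2*f)*(-1 + f) = 2*f*(-1 + f))
(-6*0 + 1)*o(s) = (-6*0 + 1)*(2*(-13)*(-1 - 13)) = (0 + 1)*(2*(-13)*(-14)) = 1*364 = 364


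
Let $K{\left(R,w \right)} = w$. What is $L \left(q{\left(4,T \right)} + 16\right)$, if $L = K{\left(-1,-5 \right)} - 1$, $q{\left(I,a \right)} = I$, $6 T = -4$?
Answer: $-120$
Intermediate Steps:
$T = - \frac{2}{3}$ ($T = \frac{1}{6} \left(-4\right) = - \frac{2}{3} \approx -0.66667$)
$L = -6$ ($L = -5 - 1 = -6$)
$L \left(q{\left(4,T \right)} + 16\right) = - 6 \left(4 + 16\right) = \left(-6\right) 20 = -120$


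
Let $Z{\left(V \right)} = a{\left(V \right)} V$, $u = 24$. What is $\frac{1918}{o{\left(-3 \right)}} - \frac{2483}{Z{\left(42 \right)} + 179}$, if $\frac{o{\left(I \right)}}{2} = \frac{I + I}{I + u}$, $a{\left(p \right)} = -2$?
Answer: $- \frac{642701}{190} \approx -3382.6$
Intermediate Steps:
$Z{\left(V \right)} = - 2 V$
$o{\left(I \right)} = \frac{4 I}{24 + I}$ ($o{\left(I \right)} = 2 \frac{I + I}{I + 24} = 2 \frac{2 I}{24 + I} = \frac{4 I}{24 + I}$)
$\frac{1918}{o{\left(-3 \right)}} - \frac{2483}{Z{\left(42 \right)} + 179} = \frac{1918}{4 \left(-3\right) \frac{1}{24 - 3}} - \frac{2483}{\left(-2\right) 42 + 179} = \frac{1918}{4 \left(-3\right) \frac{1}{21}} - \frac{2483}{-84 + 179} = \frac{1918}{4 \left(-3\right) \frac{1}{21}} - \frac{2483}{95} = \frac{1918}{- \frac{4}{7}} - \frac{2483}{95} = 1918 \left(- \frac{7}{4}\right) - \frac{2483}{95} = - \frac{6713}{2} - \frac{2483}{95} = - \frac{642701}{190}$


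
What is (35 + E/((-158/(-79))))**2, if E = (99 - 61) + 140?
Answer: 15376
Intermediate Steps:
E = 178 (E = 38 + 140 = 178)
(35 + E/((-158/(-79))))**2 = (35 + 178/((-158/(-79))))**2 = (35 + 178/((-158*(-1/79))))**2 = (35 + 178/2)**2 = (35 + 178*(1/2))**2 = (35 + 89)**2 = 124**2 = 15376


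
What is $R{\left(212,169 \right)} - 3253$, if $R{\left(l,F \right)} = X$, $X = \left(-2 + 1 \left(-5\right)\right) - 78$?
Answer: $-3338$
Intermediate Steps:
$X = -85$ ($X = \left(-2 - 5\right) - 78 = -7 - 78 = -85$)
$R{\left(l,F \right)} = -85$
$R{\left(212,169 \right)} - 3253 = -85 - 3253 = -3338$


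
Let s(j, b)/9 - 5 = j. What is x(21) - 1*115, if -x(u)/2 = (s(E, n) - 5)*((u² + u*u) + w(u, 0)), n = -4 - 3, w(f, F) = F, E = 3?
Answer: -118303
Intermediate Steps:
n = -7
s(j, b) = 45 + 9*j
x(u) = -268*u² (x(u) = -2*((45 + 9*3) - 5)*((u² + u*u) + 0) = -2*((45 + 27) - 5)*((u² + u²) + 0) = -2*(72 - 5)*(2*u² + 0) = -134*2*u² = -268*u²)
x(21) - 1*115 = -268*21² - 1*115 = -268*441 - 115 = -118188 - 115 = -118303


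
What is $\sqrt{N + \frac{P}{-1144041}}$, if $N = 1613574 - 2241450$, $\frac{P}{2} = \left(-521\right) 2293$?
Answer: $\frac{i \sqrt{821780092119242010}}{1144041} \approx 792.38 i$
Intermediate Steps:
$P = -2389306$ ($P = 2 \left(\left(-521\right) 2293\right) = 2 \left(-1194653\right) = -2389306$)
$N = -627876$
$\sqrt{N + \frac{P}{-1144041}} = \sqrt{-627876 - \frac{2389306}{-1144041}} = \sqrt{-627876 - - \frac{2389306}{1144041}} = \sqrt{-627876 + \frac{2389306}{1144041}} = \sqrt{- \frac{718313497610}{1144041}} = \frac{i \sqrt{821780092119242010}}{1144041}$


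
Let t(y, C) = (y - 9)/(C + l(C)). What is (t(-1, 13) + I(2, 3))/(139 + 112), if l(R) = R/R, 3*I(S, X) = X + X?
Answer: 9/1757 ≈ 0.0051224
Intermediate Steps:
I(S, X) = 2*X/3 (I(S, X) = (X + X)/3 = (2*X)/3 = 2*X/3)
l(R) = 1
t(y, C) = (-9 + y)/(1 + C) (t(y, C) = (y - 9)/(C + 1) = (-9 + y)/(1 + C))
(t(-1, 13) + I(2, 3))/(139 + 112) = ((-9 - 1)/(1 + 13) + (2/3)*3)/(139 + 112) = (-10/14 + 2)/251 = ((1/14)*(-10) + 2)/251 = (-5/7 + 2)/251 = (1/251)*(9/7) = 9/1757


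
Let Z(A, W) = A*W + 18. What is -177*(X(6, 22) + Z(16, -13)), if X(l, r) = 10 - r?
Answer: 35754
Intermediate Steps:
Z(A, W) = 18 + A*W
-177*(X(6, 22) + Z(16, -13)) = -177*((10 - 1*22) + (18 + 16*(-13))) = -177*((10 - 22) + (18 - 208)) = -177*(-12 - 190) = -177*(-202) = 35754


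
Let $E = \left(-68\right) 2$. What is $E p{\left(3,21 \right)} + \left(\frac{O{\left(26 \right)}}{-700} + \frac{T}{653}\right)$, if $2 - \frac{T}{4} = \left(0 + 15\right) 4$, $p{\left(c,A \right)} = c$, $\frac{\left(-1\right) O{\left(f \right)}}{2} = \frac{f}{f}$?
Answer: $- \frac{93328947}{228550} \approx -408.35$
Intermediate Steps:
$O{\left(f \right)} = -2$ ($O{\left(f \right)} = - 2 \frac{f}{f} = \left(-2\right) 1 = -2$)
$T = -232$ ($T = 8 - 4 \left(0 + 15\right) 4 = 8 - 4 \cdot 15 \cdot 4 = 8 - 240 = -232$)
$E = -136$
$E p{\left(3,21 \right)} + \left(\frac{O{\left(26 \right)}}{-700} + \frac{T}{653}\right) = \left(-136\right) 3 - \left(- \frac{1}{350} + \frac{232}{653}\right) = -408 - \frac{80547}{228550} = - \frac{93328947}{228550}$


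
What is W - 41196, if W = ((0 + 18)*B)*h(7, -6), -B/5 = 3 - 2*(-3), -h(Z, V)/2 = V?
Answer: -50916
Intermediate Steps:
h(Z, V) = -2*V
B = -45 (B = -5*(3 - 2*(-3)) = -5*(3 + 6) = -5*9 = -45)
W = -9720 (W = ((0 + 18)*(-45))*(-2*(-6)) = (18*(-45))*12 = -810*12 = -9720)
W - 41196 = -9720 - 41196 = -50916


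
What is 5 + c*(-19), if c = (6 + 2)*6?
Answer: -907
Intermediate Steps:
c = 48 (c = 8*6 = 48)
5 + c*(-19) = 5 + 48*(-19) = 5 - 912 = -907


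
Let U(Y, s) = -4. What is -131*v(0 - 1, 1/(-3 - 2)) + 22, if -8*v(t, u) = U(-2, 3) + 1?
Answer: -217/8 ≈ -27.125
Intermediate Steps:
v(t, u) = 3/8 (v(t, u) = -(-4 + 1)/8 = -1/8*(-3) = 3/8)
-131*v(0 - 1, 1/(-3 - 2)) + 22 = -131*3/8 + 22 = -393/8 + 22 = -217/8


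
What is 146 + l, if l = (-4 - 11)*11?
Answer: -19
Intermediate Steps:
l = -165 (l = -15*11 = -165)
146 + l = 146 - 165 = -19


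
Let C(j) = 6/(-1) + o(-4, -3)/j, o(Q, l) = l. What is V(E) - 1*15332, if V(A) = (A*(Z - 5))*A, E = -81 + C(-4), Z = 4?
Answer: -364337/16 ≈ -22771.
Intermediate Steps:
C(j) = -6 - 3/j (C(j) = 6/(-1) - 3/j = 6*(-1) - 3/j = -6 - 3/j)
E = -345/4 (E = -81 + (-6 - 3/(-4)) = -81 + (-6 - 3*(-¼)) = -81 + (-6 + ¾) = -81 - 21/4 = -345/4 ≈ -86.250)
V(A) = -A² (V(A) = (A*(4 - 5))*A = (A*(-1))*A = (-A)*A = -A²)
V(E) - 1*15332 = -(-345/4)² - 1*15332 = -1*119025/16 - 15332 = -119025/16 - 15332 = -364337/16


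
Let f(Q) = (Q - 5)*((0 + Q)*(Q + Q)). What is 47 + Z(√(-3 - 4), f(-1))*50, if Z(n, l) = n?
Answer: 47 + 50*I*√7 ≈ 47.0 + 132.29*I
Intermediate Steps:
f(Q) = 2*Q²*(-5 + Q) (f(Q) = (-5 + Q)*(Q*(2*Q)) = (-5 + Q)*(2*Q²) = 2*Q²*(-5 + Q))
47 + Z(√(-3 - 4), f(-1))*50 = 47 + √(-3 - 4)*50 = 47 + √(-7)*50 = 47 + (I*√7)*50 = 47 + 50*I*√7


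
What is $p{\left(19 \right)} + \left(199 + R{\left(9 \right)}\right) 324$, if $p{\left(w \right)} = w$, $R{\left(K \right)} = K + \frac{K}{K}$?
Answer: $67735$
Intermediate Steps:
$R{\left(K \right)} = 1 + K$ ($R{\left(K \right)} = K + 1 = 1 + K$)
$p{\left(19 \right)} + \left(199 + R{\left(9 \right)}\right) 324 = 19 + \left(199 + \left(1 + 9\right)\right) 324 = 19 + \left(199 + 10\right) 324 = 19 + 209 \cdot 324 = 19 + 67716 = 67735$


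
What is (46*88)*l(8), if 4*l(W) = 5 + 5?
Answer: 10120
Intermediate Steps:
l(W) = 5/2 (l(W) = (5 + 5)/4 = (¼)*10 = 5/2)
(46*88)*l(8) = (46*88)*(5/2) = 4048*(5/2) = 10120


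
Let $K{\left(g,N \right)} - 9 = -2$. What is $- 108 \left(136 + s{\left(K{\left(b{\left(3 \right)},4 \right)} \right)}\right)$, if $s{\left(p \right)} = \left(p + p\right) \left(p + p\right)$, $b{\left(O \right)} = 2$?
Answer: $-35856$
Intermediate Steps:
$K{\left(g,N \right)} = 7$ ($K{\left(g,N \right)} = 9 - 2 = 7$)
$s{\left(p \right)} = 4 p^{2}$ ($s{\left(p \right)} = 2 p 2 p = 4 p^{2}$)
$- 108 \left(136 + s{\left(K{\left(b{\left(3 \right)},4 \right)} \right)}\right) = - 108 \left(136 + 4 \cdot 7^{2}\right) = - 108 \left(136 + 4 \cdot 49\right) = - 108 \left(136 + 196\right) = \left(-108\right) 332 = -35856$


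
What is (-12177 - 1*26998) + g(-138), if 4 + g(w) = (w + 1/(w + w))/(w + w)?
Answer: -2984461415/76176 ≈ -39179.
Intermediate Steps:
g(w) = -4 + (w + 1/(2*w))/(2*w) (g(w) = -4 + (w + 1/(w + w))/(w + w) = -4 + (w + 1/(2*w))/((2*w)) = -4 + (w + 1/(2*w))*(1/(2*w)) = -4 + (w + 1/(2*w))/(2*w))
(-12177 - 1*26998) + g(-138) = (-12177 - 1*26998) + (-7/2 + (¼)/(-138)²) = (-12177 - 26998) + (-7/2 + (¼)*(1/19044)) = -39175 + (-7/2 + 1/76176) = -39175 - 266615/76176 = -2984461415/76176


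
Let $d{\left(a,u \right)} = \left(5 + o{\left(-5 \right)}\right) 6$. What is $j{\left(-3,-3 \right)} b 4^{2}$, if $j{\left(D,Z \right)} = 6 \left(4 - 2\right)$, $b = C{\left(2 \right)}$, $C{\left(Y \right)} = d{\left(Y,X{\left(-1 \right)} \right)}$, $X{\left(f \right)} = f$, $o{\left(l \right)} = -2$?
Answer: $3456$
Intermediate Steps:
$d{\left(a,u \right)} = 18$ ($d{\left(a,u \right)} = \left(5 - 2\right) 6 = 3 \cdot 6 = 18$)
$C{\left(Y \right)} = 18$
$b = 18$
$j{\left(D,Z \right)} = 12$ ($j{\left(D,Z \right)} = 6 \cdot 2 = 12$)
$j{\left(-3,-3 \right)} b 4^{2} = 12 \cdot 18 \cdot 4^{2} = 216 \cdot 16 = 3456$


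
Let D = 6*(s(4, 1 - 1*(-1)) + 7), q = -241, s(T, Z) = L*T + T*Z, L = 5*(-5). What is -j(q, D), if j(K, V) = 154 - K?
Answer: -395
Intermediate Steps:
L = -25
s(T, Z) = -25*T + T*Z
D = -510 (D = 6*(4*(-25 + (1 - 1*(-1))) + 7) = 6*(4*(-25 + (1 + 1)) + 7) = 6*(4*(-25 + 2) + 7) = 6*(4*(-23) + 7) = 6*(-92 + 7) = 6*(-85) = -510)
-j(q, D) = -(154 - 1*(-241)) = -(154 + 241) = -1*395 = -395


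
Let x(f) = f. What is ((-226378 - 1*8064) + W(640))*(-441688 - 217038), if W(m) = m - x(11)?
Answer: 154018702238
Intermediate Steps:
W(m) = -11 + m (W(m) = m - 1*11 = m - 11 = -11 + m)
((-226378 - 1*8064) + W(640))*(-441688 - 217038) = ((-226378 - 1*8064) + (-11 + 640))*(-441688 - 217038) = ((-226378 - 8064) + 629)*(-658726) = (-234442 + 629)*(-658726) = -233813*(-658726) = 154018702238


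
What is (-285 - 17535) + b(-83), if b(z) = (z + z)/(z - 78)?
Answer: -2868854/161 ≈ -17819.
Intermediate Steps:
b(z) = 2*z/(-78 + z) (b(z) = (2*z)/(-78 + z) = 2*z/(-78 + z))
(-285 - 17535) + b(-83) = (-285 - 17535) + 2*(-83)/(-78 - 83) = -17820 + 2*(-83)/(-161) = -17820 + 2*(-83)*(-1/161) = -17820 + 166/161 = -2868854/161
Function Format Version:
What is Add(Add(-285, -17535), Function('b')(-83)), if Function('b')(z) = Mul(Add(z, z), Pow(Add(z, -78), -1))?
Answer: Rational(-2868854, 161) ≈ -17819.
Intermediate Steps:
Function('b')(z) = Mul(2, z, Pow(Add(-78, z), -1)) (Function('b')(z) = Mul(Mul(2, z), Pow(Add(-78, z), -1)) = Mul(2, z, Pow(Add(-78, z), -1)))
Add(Add(-285, -17535), Function('b')(-83)) = Add(Add(-285, -17535), Mul(2, -83, Pow(Add(-78, -83), -1))) = Add(-17820, Mul(2, -83, Pow(-161, -1))) = Add(-17820, Mul(2, -83, Rational(-1, 161))) = Add(-17820, Rational(166, 161)) = Rational(-2868854, 161)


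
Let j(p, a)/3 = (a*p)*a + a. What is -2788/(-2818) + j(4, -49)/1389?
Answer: 14108417/652367 ≈ 21.626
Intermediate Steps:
j(p, a) = 3*a + 3*p*a**2 (j(p, a) = 3*((a*p)*a + a) = 3*(p*a**2 + a) = 3*(a + p*a**2) = 3*a + 3*p*a**2)
-2788/(-2818) + j(4, -49)/1389 = -2788/(-2818) + (3*(-49)*(1 - 49*4))/1389 = -2788*(-1/2818) + (3*(-49)*(1 - 196))*(1/1389) = 1394/1409 + (3*(-49)*(-195))*(1/1389) = 1394/1409 + 28665*(1/1389) = 1394/1409 + 9555/463 = 14108417/652367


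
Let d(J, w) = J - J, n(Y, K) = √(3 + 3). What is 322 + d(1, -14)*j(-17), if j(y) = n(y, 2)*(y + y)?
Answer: 322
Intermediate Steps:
n(Y, K) = √6
d(J, w) = 0
j(y) = 2*y*√6 (j(y) = √6*(y + y) = √6*(2*y) = 2*y*√6)
322 + d(1, -14)*j(-17) = 322 + 0*(2*(-17)*√6) = 322 + 0*(-34*√6) = 322 + 0 = 322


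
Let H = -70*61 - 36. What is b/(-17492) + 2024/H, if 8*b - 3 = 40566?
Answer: -228960289/301282208 ≈ -0.75995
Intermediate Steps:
b = 40569/8 (b = 3/8 + (⅛)*40566 = 3/8 + 20283/4 = 40569/8 ≈ 5071.1)
H = -4306 (H = -4270 - 36 = -4306)
b/(-17492) + 2024/H = (40569/8)/(-17492) + 2024/(-4306) = (40569/8)*(-1/17492) + 2024*(-1/4306) = -40569/139936 - 1012/2153 = -228960289/301282208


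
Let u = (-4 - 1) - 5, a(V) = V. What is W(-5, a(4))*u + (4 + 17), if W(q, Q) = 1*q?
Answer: 71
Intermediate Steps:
W(q, Q) = q
u = -10 (u = -5 - 5 = -10)
W(-5, a(4))*u + (4 + 17) = -5*(-10) + (4 + 17) = 50 + 21 = 71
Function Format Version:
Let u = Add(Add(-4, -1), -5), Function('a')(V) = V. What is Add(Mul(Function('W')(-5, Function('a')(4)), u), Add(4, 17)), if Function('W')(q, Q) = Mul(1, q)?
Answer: 71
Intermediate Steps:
Function('W')(q, Q) = q
u = -10 (u = Add(-5, -5) = -10)
Add(Mul(Function('W')(-5, Function('a')(4)), u), Add(4, 17)) = Add(Mul(-5, -10), Add(4, 17)) = Add(50, 21) = 71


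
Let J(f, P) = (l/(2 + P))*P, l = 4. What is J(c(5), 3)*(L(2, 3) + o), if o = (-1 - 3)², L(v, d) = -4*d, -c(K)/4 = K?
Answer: 48/5 ≈ 9.6000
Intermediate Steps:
c(K) = -4*K
o = 16 (o = (-4)² = 16)
J(f, P) = 4*P/(2 + P) (J(f, P) = (4/(2 + P))*P = 4*P/(2 + P))
J(c(5), 3)*(L(2, 3) + o) = (4*3/(2 + 3))*(-4*3 + 16) = (4*3/5)*(-12 + 16) = (4*3*(⅕))*4 = (12/5)*4 = 48/5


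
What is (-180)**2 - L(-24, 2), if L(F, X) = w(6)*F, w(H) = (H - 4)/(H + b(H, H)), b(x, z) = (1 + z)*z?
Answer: 32401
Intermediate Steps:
b(x, z) = z*(1 + z)
w(H) = (-4 + H)/(H + H*(1 + H)) (w(H) = (H - 4)/(H + H*(1 + H)) = (-4 + H)/(H + H*(1 + H)))
L(F, X) = F/24 (L(F, X) = ((-4 + 6)/(6*(2 + 6)))*F = ((1/6)*2/8)*F = ((1/6)*(1/8)*2)*F = F/24)
(-180)**2 - L(-24, 2) = (-180)**2 - (-24)/24 = 32400 - 1*(-1) = 32400 + 1 = 32401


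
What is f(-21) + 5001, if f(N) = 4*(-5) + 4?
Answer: 4985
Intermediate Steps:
f(N) = -16 (f(N) = -20 + 4 = -16)
f(-21) + 5001 = -16 + 5001 = 4985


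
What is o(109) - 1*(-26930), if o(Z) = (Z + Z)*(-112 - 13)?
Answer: -320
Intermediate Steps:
o(Z) = -250*Z (o(Z) = (2*Z)*(-125) = -250*Z)
o(109) - 1*(-26930) = -250*109 - 1*(-26930) = -27250 + 26930 = -320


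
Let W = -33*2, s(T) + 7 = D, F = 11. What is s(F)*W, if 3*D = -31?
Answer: 1144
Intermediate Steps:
D = -31/3 (D = (⅓)*(-31) = -31/3 ≈ -10.333)
s(T) = -52/3 (s(T) = -7 - 31/3 = -52/3)
W = -66
s(F)*W = -52/3*(-66) = 1144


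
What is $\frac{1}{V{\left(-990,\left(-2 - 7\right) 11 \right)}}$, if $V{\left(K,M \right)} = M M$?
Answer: $\frac{1}{9801} \approx 0.00010203$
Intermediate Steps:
$V{\left(K,M \right)} = M^{2}$
$\frac{1}{V{\left(-990,\left(-2 - 7\right) 11 \right)}} = \frac{1}{\left(\left(-2 - 7\right) 11\right)^{2}} = \frac{1}{\left(\left(-9\right) 11\right)^{2}} = \frac{1}{\left(-99\right)^{2}} = \frac{1}{9801}$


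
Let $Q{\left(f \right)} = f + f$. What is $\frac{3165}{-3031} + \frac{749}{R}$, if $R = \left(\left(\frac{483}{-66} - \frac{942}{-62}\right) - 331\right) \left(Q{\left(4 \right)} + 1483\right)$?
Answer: $- \frac{148783191989}{142272178713} \approx -1.0458$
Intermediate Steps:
$Q{\left(f \right)} = 2 f$
$R = - \frac{328573161}{682}$ ($R = \left(\left(\frac{483}{-66} - \frac{942}{-62}\right) - 331\right) \left(2 \cdot 4 + 1483\right) = \left(\left(483 \left(- \frac{1}{66}\right) - - \frac{471}{31}\right) - 331\right) \left(8 + 1483\right) = \left(\left(- \frac{161}{22} + \frac{471}{31}\right) - 331\right) 1491 = \left(\frac{5371}{682} - 331\right) 1491 = \left(- \frac{220371}{682}\right) 1491 = - \frac{328573161}{682} \approx -4.8178 \cdot 10^{5}$)
$\frac{3165}{-3031} + \frac{749}{R} = \frac{3165}{-3031} + \frac{749}{- \frac{328573161}{682}} = 3165 \left(- \frac{1}{3031}\right) + 749 \left(- \frac{682}{328573161}\right) = - \frac{3165}{3031} - \frac{72974}{46939023} = - \frac{148783191989}{142272178713}$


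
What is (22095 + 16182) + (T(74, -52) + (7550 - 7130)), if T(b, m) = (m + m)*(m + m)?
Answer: 49513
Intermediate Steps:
T(b, m) = 4*m² (T(b, m) = (2*m)*(2*m) = 4*m²)
(22095 + 16182) + (T(74, -52) + (7550 - 7130)) = (22095 + 16182) + (4*(-52)² + (7550 - 7130)) = 38277 + (4*2704 + 420) = 38277 + (10816 + 420) = 38277 + 11236 = 49513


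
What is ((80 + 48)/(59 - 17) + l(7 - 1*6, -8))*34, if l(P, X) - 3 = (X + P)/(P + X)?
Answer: 5032/21 ≈ 239.62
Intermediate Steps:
l(P, X) = 4 (l(P, X) = 3 + (X + P)/(P + X) = 3 + (P + X)/(P + X) = 3 + 1 = 4)
((80 + 48)/(59 - 17) + l(7 - 1*6, -8))*34 = ((80 + 48)/(59 - 17) + 4)*34 = (128/42 + 4)*34 = (128*(1/42) + 4)*34 = (64/21 + 4)*34 = (148/21)*34 = 5032/21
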